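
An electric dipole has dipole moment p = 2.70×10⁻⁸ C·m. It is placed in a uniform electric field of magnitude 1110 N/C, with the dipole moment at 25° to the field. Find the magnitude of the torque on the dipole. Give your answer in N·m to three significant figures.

τ ≈ 1.27×10⁻⁵ N·m

Torque on an electric dipole: τ = pE sinθ.
τ = (2.70×10⁻⁸)(1110)·sin25° = 1.267×10⁻⁵ N·m.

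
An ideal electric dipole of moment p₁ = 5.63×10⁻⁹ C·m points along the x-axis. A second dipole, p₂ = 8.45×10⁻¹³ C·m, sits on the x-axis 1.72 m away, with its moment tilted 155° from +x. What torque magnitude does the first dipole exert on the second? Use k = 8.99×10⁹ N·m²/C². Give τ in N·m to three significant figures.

The second dipole sits on the axis of the first, so the field there is axial: E₁ = 2kp₁/r³ along +x.
E₁ = 2(8.99×10⁹)(5.63×10⁻⁹)/(1.72)³ = 19.89 N/C.
Torque on the second dipole: τ = p₂ E₁ sinθ.
τ = (8.45×10⁻¹³)(19.89)·sin155° = 7.104×10⁻¹² N·m.

τ ≈ 7.10×10⁻¹² N·m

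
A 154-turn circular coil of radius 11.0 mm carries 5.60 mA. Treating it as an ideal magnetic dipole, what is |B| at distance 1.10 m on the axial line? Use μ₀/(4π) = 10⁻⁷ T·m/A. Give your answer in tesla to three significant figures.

m = NIA = NIπa² = 154·(0.00560)·π·(0.0110)² = 3.278×10⁻⁴ A·m².
On axis B = (μ₀/4π)·2m/r³.
B = 2·(10⁻⁷)·(3.278×10⁻⁴) / (1.10)³ = 4.926×10⁻¹¹ T.

B ≈ 4.93×10⁻¹¹ T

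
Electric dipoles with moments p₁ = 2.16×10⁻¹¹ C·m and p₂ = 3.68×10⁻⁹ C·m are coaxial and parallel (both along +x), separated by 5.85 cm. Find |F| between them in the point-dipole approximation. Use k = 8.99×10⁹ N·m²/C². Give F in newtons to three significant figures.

On-axis field of dipole 1 at distance r: E = 2kp₁/r³. Force on dipole 2 is F = p₂·dE/dr (gradient along axis).
dE/dr = −6kp₁/r⁴, so |F| = 6kp₁p₂/r⁴ (attractive for aligned moments).
F = 6(8.99×10⁹)(2.16×10⁻¹¹)(3.68×10⁻⁹)/(0.0585)⁴ = 3.661×10⁻⁴ N.

F ≈ 3.66×10⁻⁴ N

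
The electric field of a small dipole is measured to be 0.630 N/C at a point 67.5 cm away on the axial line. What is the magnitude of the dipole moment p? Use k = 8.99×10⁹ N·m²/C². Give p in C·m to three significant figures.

p ≈ 1.08×10⁻¹¹ C·m

On axis E = 2kp/r³, so p = Er³/(2k).
p = (0.630)·(0.675)³ / (2·8.99×10⁹) = 1.078×10⁻¹¹ C·m.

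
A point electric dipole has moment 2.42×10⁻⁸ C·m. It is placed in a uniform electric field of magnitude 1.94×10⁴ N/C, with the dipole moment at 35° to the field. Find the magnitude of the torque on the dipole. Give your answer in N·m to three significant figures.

Torque on an electric dipole: τ = pE sinθ.
τ = (2.42×10⁻⁸)(1.94×10⁴)·sin35° = 2.693×10⁻⁴ N·m.

τ ≈ 2.69×10⁻⁴ N·m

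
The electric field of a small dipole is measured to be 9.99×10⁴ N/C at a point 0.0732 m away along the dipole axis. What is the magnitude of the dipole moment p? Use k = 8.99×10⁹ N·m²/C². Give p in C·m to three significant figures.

p ≈ 2.18×10⁻⁹ C·m

On axis E = 2kp/r³, so p = Er³/(2k).
p = (9.99×10⁴)·(0.0732)³ / (2·8.99×10⁹) = 2.179×10⁻⁹ C·m.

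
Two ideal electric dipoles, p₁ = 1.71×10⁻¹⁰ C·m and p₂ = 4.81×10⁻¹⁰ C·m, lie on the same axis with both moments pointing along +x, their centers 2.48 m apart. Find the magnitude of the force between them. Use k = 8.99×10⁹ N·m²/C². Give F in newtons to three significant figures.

On-axis field of dipole 1 at distance r: E = 2kp₁/r³. Force on dipole 2 is F = p₂·dE/dr (gradient along axis).
dE/dr = −6kp₁/r⁴, so |F| = 6kp₁p₂/r⁴ (attractive for aligned moments).
F = 6(8.99×10⁹)(1.71×10⁻¹⁰)(4.81×10⁻¹⁰)/(2.48)⁴ = 1.173×10⁻¹⁰ N.

F ≈ 1.17×10⁻¹⁰ N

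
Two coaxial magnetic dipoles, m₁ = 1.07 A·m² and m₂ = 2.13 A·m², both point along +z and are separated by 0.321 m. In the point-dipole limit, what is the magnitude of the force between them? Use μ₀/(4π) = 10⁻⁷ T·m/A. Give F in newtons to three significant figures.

F ≈ 1.29×10⁻⁴ N

On-axis B of dipole 1: B = (μ₀/4π)·2m₁/r³. Force on dipole 2: F = m₂·dB/dr.
dB/dr = −(μ₀/4π)·6m₁/r⁴, so |F| = (μ₀/4π)·6m₁m₂/r⁴.
F = 6(10⁻⁷)(1.07)(2.13)/(0.321)⁴ = 1.288×10⁻⁴ N.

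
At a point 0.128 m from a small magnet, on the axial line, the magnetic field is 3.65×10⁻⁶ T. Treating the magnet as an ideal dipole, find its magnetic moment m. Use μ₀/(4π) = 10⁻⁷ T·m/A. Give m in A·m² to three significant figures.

m ≈ 0.0383 A·m²

On axis B = (μ₀/4π)·2m/r³, so m = Br³·4π/(μ₀·2).
m = (3.65×10⁻⁶)·(0.128)³ / (2·10⁻⁷) = 0.03827 A·m².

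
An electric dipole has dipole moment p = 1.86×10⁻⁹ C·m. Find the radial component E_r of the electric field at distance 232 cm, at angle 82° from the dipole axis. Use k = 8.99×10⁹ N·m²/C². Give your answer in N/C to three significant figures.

For a dipole, E_r = (2kp cosθ)/r³.
kp/r³ = (8.99×10⁹)(1.86×10⁻⁹)/(2.32)³ = 1.339 N/C.
E_r = 2·1.339·cos82° = 0.3727 N/C.

E_r ≈ 0.373 N/C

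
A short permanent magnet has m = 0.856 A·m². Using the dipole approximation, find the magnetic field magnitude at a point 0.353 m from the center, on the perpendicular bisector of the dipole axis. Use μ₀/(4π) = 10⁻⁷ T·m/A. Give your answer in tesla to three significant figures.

B ≈ 1.95×10⁻⁶ T

In the equatorial plane B = (μ₀/4π)·m/r³ (half the axial value).
B = (10⁻⁷)·(0.856) / (0.353)³ = 1.946×10⁻⁶ T.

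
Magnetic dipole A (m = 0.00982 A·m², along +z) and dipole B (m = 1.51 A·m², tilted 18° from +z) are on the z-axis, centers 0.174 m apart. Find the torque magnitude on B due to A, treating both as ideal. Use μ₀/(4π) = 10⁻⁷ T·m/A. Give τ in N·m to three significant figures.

τ ≈ 1.74×10⁻⁷ N·m

Dipole B is on the axis of dipole A, so B₁ there is axial: B₁ = (μ₀/4π)·2m₁/r³ along +z.
B₁ = 2(10⁻⁷)(0.00982)/(0.174)³ = 3.728×10⁻⁷ T.
τ = m₂ B₁ sinθ.
τ = (1.51)(3.728×10⁻⁷)·sin18° = 1.740×10⁻⁷ N·m.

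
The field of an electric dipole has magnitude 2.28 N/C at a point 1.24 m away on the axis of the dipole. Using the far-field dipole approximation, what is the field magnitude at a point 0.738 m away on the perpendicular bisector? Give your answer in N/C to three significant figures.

E ≈ 5.41 N/C

Dipole fields scale as 1/r³ in the far field.
The axial field is twice the equatorial field at the same r, so the geometry factor is 1/2.
E₂ = E₁ · (1/2) · (r₁/r₂)³ = 2.28 · 0.5 · (1.24/0.738)³.
(r₁/r₂)³ = (1.68)³ = 4.743.
E₂ ≈ 5.408 N/C.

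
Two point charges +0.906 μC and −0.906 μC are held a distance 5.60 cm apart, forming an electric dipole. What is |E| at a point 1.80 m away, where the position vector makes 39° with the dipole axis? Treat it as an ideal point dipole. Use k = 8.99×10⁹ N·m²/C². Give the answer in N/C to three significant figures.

E ≈ 131 N/C

Dipole moment p = qd = (9.06×10⁻⁷ C)(0.0560 m) = 5.074×10⁻⁸ C·m.
At angle θ the dipole field magnitude is E = (kp/r³)·√(1 + 3cos²θ).
kp/r³ = (8.99×10⁹)(5.074×10⁻⁸) / (1.80)³ = 78.22 N/C.
√(1 + 3cos²39°) = √(1 + 3·0.6040) = √2.8119 ≈ 1.6769.
E ≈ 78.22 × 1.677 = 131.2 N/C.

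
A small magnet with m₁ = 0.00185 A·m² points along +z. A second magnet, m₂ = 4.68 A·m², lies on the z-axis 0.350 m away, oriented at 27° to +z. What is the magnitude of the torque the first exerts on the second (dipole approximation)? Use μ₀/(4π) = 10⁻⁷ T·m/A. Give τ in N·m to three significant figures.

τ ≈ 1.83×10⁻⁸ N·m

Dipole B is on the axis of dipole A, so B₁ there is axial: B₁ = (μ₀/4π)·2m₁/r³ along +z.
B₁ = 2(10⁻⁷)(0.00185)/(0.350)³ = 8.630×10⁻⁹ T.
τ = m₂ B₁ sinθ.
τ = (4.68)(8.630×10⁻⁹)·sin27° = 1.834×10⁻⁸ N·m.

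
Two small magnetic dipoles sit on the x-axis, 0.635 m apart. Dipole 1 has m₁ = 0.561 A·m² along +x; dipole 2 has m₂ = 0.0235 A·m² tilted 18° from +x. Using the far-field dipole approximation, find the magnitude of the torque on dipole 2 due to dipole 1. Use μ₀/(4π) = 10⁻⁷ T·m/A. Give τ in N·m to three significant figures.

τ ≈ 3.18×10⁻⁹ N·m

Dipole B is on the axis of dipole A, so B₁ there is axial: B₁ = (μ₀/4π)·2m₁/r³ along +x.
B₁ = 2(10⁻⁷)(0.561)/(0.635)³ = 4.382×10⁻⁷ T.
τ = m₂ B₁ sinθ.
τ = (0.0235)(4.382×10⁻⁷)·sin18° = 3.182×10⁻⁹ N·m.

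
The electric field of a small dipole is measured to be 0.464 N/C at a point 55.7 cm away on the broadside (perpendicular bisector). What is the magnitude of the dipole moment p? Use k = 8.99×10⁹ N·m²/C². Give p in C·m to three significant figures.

p ≈ 8.92×10⁻¹² C·m

In the equatorial plane E = kp/r³, so p = Er³/(k).
p = (0.464)·(0.557)³ / (8.99×10⁹) = 8.919×10⁻¹² C·m.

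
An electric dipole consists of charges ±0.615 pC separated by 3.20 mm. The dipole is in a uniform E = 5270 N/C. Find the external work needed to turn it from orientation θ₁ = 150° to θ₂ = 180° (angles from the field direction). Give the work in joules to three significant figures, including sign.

Dipole moment p = qd = (6.15×10⁻¹³ C)(0.00320 m) = 1.968×10⁻¹⁵ C·m.
W_ext = ΔU = U(θ₂) − U(θ₁) = −pE cosθ₂ − (−pE cosθ₁) = pE(cosθ₁ − cosθ₂).
W = (1.968×10⁻¹⁵)(5270)·(cos150° − cos180°) = (1.037×10⁻¹¹)·(+0.1340) = 1.389×10⁻¹² J.

W ≈ 1.39×10⁻¹² J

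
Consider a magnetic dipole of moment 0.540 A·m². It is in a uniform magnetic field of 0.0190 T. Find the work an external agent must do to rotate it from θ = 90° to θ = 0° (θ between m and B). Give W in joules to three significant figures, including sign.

W_ext = ΔU = −mB cosθ₂ + mB cosθ₁ = mB(cosθ₁ − cosθ₂).
W = (0.540)(0.0190)·(cos90° − cos0°) = (0.01026)·(-1.0000) = -0.01026 J.

W ≈ -0.0103 J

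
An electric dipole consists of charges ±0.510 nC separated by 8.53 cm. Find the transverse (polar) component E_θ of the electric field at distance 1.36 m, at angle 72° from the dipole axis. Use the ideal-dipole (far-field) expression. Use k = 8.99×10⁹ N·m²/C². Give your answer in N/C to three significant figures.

Dipole moment p = qd = (5.10×10⁻¹⁰ C)(0.0853 m) = 4.35×10⁻¹¹ C·m.
For a dipole, E_θ = (kp sinθ)/r³.
kp/r³ = (8.99×10⁹)(4.35×10⁻¹¹)/(1.36)³ = 0.1555 N/C.
E_θ = 0.1555·sin72° = 0.1479 N/C.

E_θ ≈ 0.148 N/C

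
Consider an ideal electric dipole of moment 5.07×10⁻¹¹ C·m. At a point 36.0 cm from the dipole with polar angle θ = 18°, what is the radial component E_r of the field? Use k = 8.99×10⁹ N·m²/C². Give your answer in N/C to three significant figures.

For a dipole, E_r = (2kp cosθ)/r³.
kp/r³ = (8.99×10⁹)(5.07×10⁻¹¹)/(0.360)³ = 9.769 N/C.
E_r = 2·9.769·cos18° = 18.58 N/C.

E_r ≈ 18.6 N/C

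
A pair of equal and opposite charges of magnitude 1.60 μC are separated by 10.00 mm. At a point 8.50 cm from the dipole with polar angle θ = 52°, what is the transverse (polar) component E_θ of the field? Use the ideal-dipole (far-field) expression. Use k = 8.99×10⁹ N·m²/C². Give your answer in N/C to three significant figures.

E_θ ≈ 1.85×10⁵ N/C

Dipole moment p = qd = (1.60×10⁻⁶ C)(0.0100 m) = 1.60×10⁻⁸ C·m.
For a dipole, E_θ = (kp sinθ)/r³.
kp/r³ = (8.99×10⁹)(1.60×10⁻⁸)/(0.0850)³ = 2.342×10⁵ N/C.
E_θ = 2.342×10⁵·sin52° = 1.846×10⁵ N/C.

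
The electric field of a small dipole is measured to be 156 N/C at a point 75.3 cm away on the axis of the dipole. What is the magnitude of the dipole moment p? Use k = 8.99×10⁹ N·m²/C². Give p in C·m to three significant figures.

p ≈ 3.70×10⁻⁹ C·m

On axis E = 2kp/r³, so p = Er³/(2k).
p = (156)·(0.753)³ / (2·8.99×10⁹) = 3.704×10⁻⁹ C·m.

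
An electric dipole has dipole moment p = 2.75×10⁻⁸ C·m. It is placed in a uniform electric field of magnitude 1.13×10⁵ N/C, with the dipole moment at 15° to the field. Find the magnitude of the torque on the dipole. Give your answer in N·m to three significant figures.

τ ≈ 8.04×10⁻⁴ N·m

Torque on an electric dipole: τ = pE sinθ.
τ = (2.75×10⁻⁸)(1.13×10⁵)·sin15° = 8.043×10⁻⁴ N·m.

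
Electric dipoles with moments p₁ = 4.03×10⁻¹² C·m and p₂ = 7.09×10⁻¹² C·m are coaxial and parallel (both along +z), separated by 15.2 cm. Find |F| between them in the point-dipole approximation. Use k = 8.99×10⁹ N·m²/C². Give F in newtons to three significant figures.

F ≈ 2.89×10⁻⁹ N

On-axis field of dipole 1 at distance r: E = 2kp₁/r³. Force on dipole 2 is F = p₂·dE/dr (gradient along axis).
dE/dr = −6kp₁/r⁴, so |F| = 6kp₁p₂/r⁴ (attractive for aligned moments).
F = 6(8.99×10⁹)(4.03×10⁻¹²)(7.09×10⁻¹²)/(0.152)⁴ = 2.887×10⁻⁹ N.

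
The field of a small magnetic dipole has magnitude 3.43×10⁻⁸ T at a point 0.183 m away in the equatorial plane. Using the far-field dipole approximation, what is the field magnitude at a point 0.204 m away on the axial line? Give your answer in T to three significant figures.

B ≈ 4.95×10⁻⁸ T

Dipole fields scale as 1/r³ in the far field.
The axial field is twice the equatorial field at the same r, so the geometry factor is 2/1.
B₂ = B₁ · (2/1) · (r₁/r₂)³ = 3.43×10⁻⁸ · 2 · (0.183/0.204)³.
(r₁/r₂)³ = (0.8971)³ = 0.7219.
B₂ ≈ 4.952×10⁻⁸ T.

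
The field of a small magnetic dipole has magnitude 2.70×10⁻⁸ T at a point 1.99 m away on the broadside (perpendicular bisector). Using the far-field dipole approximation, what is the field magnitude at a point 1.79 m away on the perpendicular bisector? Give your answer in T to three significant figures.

Dipole fields scale as 1/r³ in the far field; the geometry is the same at both points.
B₂ = B₁ · (r₁/r₂)³ = 2.70×10⁻⁸ · (1.99/1.79)³.
(r₁/r₂)³ = (1.112)³ = 1.374.
B₂ ≈ 3.710×10⁻⁸ T.

B ≈ 3.71×10⁻⁸ T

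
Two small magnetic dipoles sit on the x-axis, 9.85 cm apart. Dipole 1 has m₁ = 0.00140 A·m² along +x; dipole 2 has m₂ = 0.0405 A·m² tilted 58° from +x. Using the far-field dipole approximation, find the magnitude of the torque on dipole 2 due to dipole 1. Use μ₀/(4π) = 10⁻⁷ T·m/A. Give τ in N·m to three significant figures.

Dipole B is on the axis of dipole A, so B₁ there is axial: B₁ = (μ₀/4π)·2m₁/r³ along +x.
B₁ = 2(10⁻⁷)(0.00140)/(0.0985)³ = 2.930×10⁻⁷ T.
τ = m₂ B₁ sinθ.
τ = (0.0405)(2.930×10⁻⁷)·sin58° = 1.006×10⁻⁸ N·m.

τ ≈ 1.01×10⁻⁸ N·m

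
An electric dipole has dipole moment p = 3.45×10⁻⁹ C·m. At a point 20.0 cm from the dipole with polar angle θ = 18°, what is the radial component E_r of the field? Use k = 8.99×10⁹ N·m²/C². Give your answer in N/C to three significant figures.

For a dipole, E_r = (2kp cosθ)/r³.
kp/r³ = (8.99×10⁹)(3.45×10⁻⁹)/(0.200)³ = 3877 N/C.
E_r = 2·3877·cos18° = 7374 N/C.

E_r ≈ 7370 N/C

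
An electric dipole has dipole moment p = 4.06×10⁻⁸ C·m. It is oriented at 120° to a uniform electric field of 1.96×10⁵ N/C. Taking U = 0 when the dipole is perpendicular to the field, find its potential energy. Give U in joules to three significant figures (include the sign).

U = −p·E = −pE cosθ.
U = −(4.06×10⁻⁸)(1.96×10⁵)·cos120° = 0.003979 J.

U ≈ 0.00398 J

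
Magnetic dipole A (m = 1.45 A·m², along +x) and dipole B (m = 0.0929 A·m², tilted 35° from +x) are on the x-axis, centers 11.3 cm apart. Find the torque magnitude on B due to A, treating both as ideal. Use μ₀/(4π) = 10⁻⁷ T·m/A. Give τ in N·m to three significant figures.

Dipole B is on the axis of dipole A, so B₁ there is axial: B₁ = (μ₀/4π)·2m₁/r³ along +x.
B₁ = 2(10⁻⁷)(1.45)/(0.113)³ = 2.010×10⁻⁴ T.
τ = m₂ B₁ sinθ.
τ = (0.0929)(2.010×10⁻⁴)·sin35° = 1.071×10⁻⁵ N·m.

τ ≈ 1.07×10⁻⁵ N·m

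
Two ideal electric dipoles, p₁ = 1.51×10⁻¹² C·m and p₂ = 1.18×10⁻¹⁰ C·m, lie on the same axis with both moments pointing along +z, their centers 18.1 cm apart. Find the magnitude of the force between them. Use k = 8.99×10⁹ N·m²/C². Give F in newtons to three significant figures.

F ≈ 8.95×10⁻⁹ N

On-axis field of dipole 1 at distance r: E = 2kp₁/r³. Force on dipole 2 is F = p₂·dE/dr (gradient along axis).
dE/dr = −6kp₁/r⁴, so |F| = 6kp₁p₂/r⁴ (attractive for aligned moments).
F = 6(8.99×10⁹)(1.51×10⁻¹²)(1.18×10⁻¹⁰)/(0.181)⁴ = 8.955×10⁻⁹ N.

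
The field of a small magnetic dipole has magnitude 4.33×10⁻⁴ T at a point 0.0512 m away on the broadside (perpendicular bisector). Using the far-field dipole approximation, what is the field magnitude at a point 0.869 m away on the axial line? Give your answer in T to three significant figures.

Dipole fields scale as 1/r³ in the far field.
The axial field is twice the equatorial field at the same r, so the geometry factor is 2/1.
B₂ = B₁ · (2/1) · (r₁/r₂)³ = 4.33×10⁻⁴ · 2 · (0.0512/0.869)³.
(r₁/r₂)³ = (0.05892)³ = 0.0002045.
B₂ ≈ 1.771×10⁻⁷ T.

B ≈ 1.77×10⁻⁷ T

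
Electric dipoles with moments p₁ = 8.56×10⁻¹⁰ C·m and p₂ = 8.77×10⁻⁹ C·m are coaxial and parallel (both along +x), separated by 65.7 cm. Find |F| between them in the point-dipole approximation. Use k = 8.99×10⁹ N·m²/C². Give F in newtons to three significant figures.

On-axis field of dipole 1 at distance r: E = 2kp₁/r³. Force on dipole 2 is F = p₂·dE/dr (gradient along axis).
dE/dr = −6kp₁/r⁴, so |F| = 6kp₁p₂/r⁴ (attractive for aligned moments).
F = 6(8.99×10⁹)(8.56×10⁻¹⁰)(8.77×10⁻⁹)/(0.657)⁴ = 2.173×10⁻⁶ N.

F ≈ 2.17×10⁻⁶ N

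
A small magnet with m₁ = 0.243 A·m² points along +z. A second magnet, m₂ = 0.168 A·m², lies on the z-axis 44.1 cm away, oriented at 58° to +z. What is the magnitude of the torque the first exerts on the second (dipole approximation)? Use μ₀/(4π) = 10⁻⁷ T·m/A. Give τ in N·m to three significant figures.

Dipole B is on the axis of dipole A, so B₁ there is axial: B₁ = (μ₀/4π)·2m₁/r³ along +z.
B₁ = 2(10⁻⁷)(0.243)/(0.441)³ = 5.667×10⁻⁷ T.
τ = m₂ B₁ sinθ.
τ = (0.168)(5.667×10⁻⁷)·sin58° = 8.073×10⁻⁸ N·m.

τ ≈ 8.07×10⁻⁸ N·m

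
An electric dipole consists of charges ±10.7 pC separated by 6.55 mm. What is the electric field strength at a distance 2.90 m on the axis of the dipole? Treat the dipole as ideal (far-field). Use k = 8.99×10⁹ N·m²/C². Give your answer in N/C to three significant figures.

Dipole moment p = qd = (1.07×10⁻¹¹ C)(0.00655 m) = 7.009×10⁻¹⁴ C·m.
On the dipole axis E = 2kp/r³.
E = 2·(8.99×10⁹)(7.009×10⁻¹⁴) / (2.90)³ = 5.167×10⁻⁵ N/C.

E ≈ 5.17×10⁻⁵ N/C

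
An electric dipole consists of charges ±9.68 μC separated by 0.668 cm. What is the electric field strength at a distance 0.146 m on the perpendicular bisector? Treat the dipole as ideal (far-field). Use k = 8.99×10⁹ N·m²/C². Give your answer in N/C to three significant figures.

E ≈ 1.87×10⁵ N/C

Dipole moment p = qd = (9.68×10⁻⁶ C)(0.00668 m) = 6.466×10⁻⁸ C·m.
On the perpendicular bisector E = kp/r³ (half the axial value at the same distance).
E = (8.99×10⁹)(6.466×10⁻⁸) / (0.146)³ = 1.868×10⁵ N/C.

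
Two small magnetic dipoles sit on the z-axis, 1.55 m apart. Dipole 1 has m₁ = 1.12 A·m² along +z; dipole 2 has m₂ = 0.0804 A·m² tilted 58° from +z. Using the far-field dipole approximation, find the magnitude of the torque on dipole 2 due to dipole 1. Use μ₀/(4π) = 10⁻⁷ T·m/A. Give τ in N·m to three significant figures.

τ ≈ 4.10×10⁻⁹ N·m

Dipole B is on the axis of dipole A, so B₁ there is axial: B₁ = (μ₀/4π)·2m₁/r³ along +z.
B₁ = 2(10⁻⁷)(1.12)/(1.55)³ = 6.015×10⁻⁸ T.
τ = m₂ B₁ sinθ.
τ = (0.0804)(6.015×10⁻⁸)·sin58° = 4.101×10⁻⁹ N·m.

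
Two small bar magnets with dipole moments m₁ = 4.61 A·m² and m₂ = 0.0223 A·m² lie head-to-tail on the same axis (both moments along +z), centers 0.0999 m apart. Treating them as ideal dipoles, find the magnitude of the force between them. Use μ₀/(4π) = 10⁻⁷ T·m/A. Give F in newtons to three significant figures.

On-axis B of dipole 1: B = (μ₀/4π)·2m₁/r³. Force on dipole 2: F = m₂·dB/dr.
dB/dr = −(μ₀/4π)·6m₁/r⁴, so |F| = (μ₀/4π)·6m₁m₂/r⁴.
F = 6(10⁻⁷)(4.61)(0.0223)/(0.0999)⁴ = 6.193×10⁻⁴ N.

F ≈ 6.19×10⁻⁴ N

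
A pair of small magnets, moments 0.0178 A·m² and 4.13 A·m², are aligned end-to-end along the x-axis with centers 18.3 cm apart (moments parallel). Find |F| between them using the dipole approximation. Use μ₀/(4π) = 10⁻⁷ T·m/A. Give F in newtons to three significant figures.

On-axis B of dipole 1: B = (μ₀/4π)·2m₁/r³. Force on dipole 2: F = m₂·dB/dr.
dB/dr = −(μ₀/4π)·6m₁/r⁴, so |F| = (μ₀/4π)·6m₁m₂/r⁴.
F = 6(10⁻⁷)(0.0178)(4.13)/(0.183)⁴ = 3.933×10⁻⁵ N.

F ≈ 3.93×10⁻⁵ N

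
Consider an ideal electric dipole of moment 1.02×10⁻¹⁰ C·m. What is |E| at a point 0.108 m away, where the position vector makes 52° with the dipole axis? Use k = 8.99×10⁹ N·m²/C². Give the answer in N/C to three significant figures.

At angle θ the dipole field magnitude is E = (kp/r³)·√(1 + 3cos²θ).
kp/r³ = (8.99×10⁹)(1.02×10⁻¹⁰) / (0.108)³ = 727.9 N/C.
√(1 + 3cos²52°) = √(1 + 3·0.3790) = √2.1371 ≈ 1.4619.
E ≈ 727.9 × 1.462 = 1064 N/C.

E ≈ 1060 N/C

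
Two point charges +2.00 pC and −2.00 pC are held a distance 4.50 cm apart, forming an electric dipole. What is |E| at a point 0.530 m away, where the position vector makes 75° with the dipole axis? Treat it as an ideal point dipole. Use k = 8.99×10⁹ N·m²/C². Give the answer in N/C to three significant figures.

Dipole moment p = qd = (2.00×10⁻¹² C)(0.0450 m) = 9.00×10⁻¹⁴ C·m.
At angle θ the dipole field magnitude is E = (kp/r³)·√(1 + 3cos²θ).
kp/r³ = (8.99×10⁹)(9.00×10⁻¹⁴) / (0.530)³ = 0.005435 N/C.
√(1 + 3cos²75°) = √(1 + 3·0.0670) = √1.2010 ≈ 1.0959.
E ≈ 0.005435 × 1.096 = 0.005956 N/C.

E ≈ 0.00596 N/C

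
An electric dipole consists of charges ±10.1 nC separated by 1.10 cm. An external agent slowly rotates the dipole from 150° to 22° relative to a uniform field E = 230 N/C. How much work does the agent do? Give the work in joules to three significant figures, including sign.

Dipole moment p = qd = (1.01×10⁻⁸ C)(0.0110 m) = 1.111×10⁻¹⁰ C·m.
W_ext = ΔU = U(θ₂) − U(θ₁) = −pE cosθ₂ − (−pE cosθ₁) = pE(cosθ₁ − cosθ₂).
W = (1.111×10⁻¹⁰)(230)·(cos150° − cos22°) = (2.555×10⁻⁸)·(-1.7932) = -4.582×10⁻⁸ J.

W ≈ -4.58×10⁻⁸ J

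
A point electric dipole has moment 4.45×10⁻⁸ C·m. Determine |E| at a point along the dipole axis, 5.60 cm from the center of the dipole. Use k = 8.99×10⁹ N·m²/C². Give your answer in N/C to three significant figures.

E ≈ 4.56×10⁶ N/C

On the dipole axis E = 2kp/r³.
E = 2·(8.99×10⁹)(4.45×10⁻⁸) / (0.0560)³ = 4.556×10⁶ N/C.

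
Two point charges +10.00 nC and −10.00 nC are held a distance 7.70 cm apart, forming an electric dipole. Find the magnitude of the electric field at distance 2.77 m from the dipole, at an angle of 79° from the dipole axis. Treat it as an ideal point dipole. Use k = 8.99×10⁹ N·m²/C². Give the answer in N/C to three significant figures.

E ≈ 0.343 N/C

Dipole moment p = qd = (1.00×10⁻⁸ C)(0.0770 m) = 7.70×10⁻¹⁰ C·m.
At angle θ the dipole field magnitude is E = (kp/r³)·√(1 + 3cos²θ).
kp/r³ = (8.99×10⁹)(7.70×10⁻¹⁰) / (2.77)³ = 0.3257 N/C.
√(1 + 3cos²79°) = √(1 + 3·0.0364) = √1.1092 ≈ 1.0532.
E ≈ 0.3257 × 1.053 = 0.3430 N/C.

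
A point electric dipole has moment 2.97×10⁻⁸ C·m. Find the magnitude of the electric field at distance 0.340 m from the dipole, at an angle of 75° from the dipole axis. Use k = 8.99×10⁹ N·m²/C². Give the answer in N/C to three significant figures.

At angle θ the dipole field magnitude is E = (kp/r³)·√(1 + 3cos²θ).
kp/r³ = (8.99×10⁹)(2.97×10⁻⁸) / (0.340)³ = 6793 N/C.
√(1 + 3cos²75°) = √(1 + 3·0.0670) = √1.2010 ≈ 1.0959.
E ≈ 6793 × 1.096 = 7445 N/C.

E ≈ 7440 N/C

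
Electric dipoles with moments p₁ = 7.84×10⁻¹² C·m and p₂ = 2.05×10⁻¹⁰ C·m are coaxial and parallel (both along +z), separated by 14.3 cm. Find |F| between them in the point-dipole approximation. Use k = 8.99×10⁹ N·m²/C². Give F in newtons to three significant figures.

On-axis field of dipole 1 at distance r: E = 2kp₁/r³. Force on dipole 2 is F = p₂·dE/dr (gradient along axis).
dE/dr = −6kp₁/r⁴, so |F| = 6kp₁p₂/r⁴ (attractive for aligned moments).
F = 6(8.99×10⁹)(7.84×10⁻¹²)(2.05×10⁻¹⁰)/(0.143)⁴ = 2.073×10⁻⁷ N.

F ≈ 2.07×10⁻⁷ N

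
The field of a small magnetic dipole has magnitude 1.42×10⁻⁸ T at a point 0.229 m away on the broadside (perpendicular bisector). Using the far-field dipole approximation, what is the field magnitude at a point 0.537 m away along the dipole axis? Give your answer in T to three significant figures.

Dipole fields scale as 1/r³ in the far field.
The axial field is twice the equatorial field at the same r, so the geometry factor is 2/1.
B₂ = B₁ · (2/1) · (r₁/r₂)³ = 1.42×10⁻⁸ · 2 · (0.229/0.537)³.
(r₁/r₂)³ = (0.4264)³ = 0.07755.
B₂ ≈ 2.202×10⁻⁹ T.

B ≈ 2.20×10⁻⁹ T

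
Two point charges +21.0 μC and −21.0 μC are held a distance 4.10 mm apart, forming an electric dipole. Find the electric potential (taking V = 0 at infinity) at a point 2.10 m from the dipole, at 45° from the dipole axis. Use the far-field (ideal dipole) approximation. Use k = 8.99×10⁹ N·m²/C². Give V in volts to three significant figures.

V ≈ 124 V

Dipole moment p = qd = (2.10×10⁻⁵ C)(0.00410 m) = 8.61×10⁻⁸ C·m.
The dipole potential is V = kp cosθ / r².
V = (8.99×10⁹)(8.61×10⁻⁸)·cos45° / (2.10)² = 124.1 V.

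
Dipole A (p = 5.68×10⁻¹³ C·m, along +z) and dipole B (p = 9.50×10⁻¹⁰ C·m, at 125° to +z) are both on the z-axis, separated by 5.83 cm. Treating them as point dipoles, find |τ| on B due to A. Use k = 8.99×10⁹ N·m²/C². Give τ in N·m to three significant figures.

The second dipole sits on the axis of the first, so the field there is axial: E₁ = 2kp₁/r³ along +z.
E₁ = 2(8.99×10⁹)(5.68×10⁻¹³)/(0.0583)³ = 51.54 N/C.
Torque on the second dipole: τ = p₂ E₁ sinθ.
τ = (9.50×10⁻¹⁰)(51.54)·sin125° = 4.011×10⁻⁸ N·m.

τ ≈ 4.01×10⁻⁸ N·m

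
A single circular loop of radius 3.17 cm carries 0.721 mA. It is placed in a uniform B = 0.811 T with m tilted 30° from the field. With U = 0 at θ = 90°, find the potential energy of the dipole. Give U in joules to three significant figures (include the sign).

Magnetic moment m = IA = Iπa² = (7.21×10⁻⁴)·π·(0.0317)² = 2.276×10⁻⁶ A·m².
U = −m·B = −mB cosθ.
U = −(2.276×10⁻⁶)(0.811)·cos30° = -1.599×10⁻⁶ J.

U ≈ -1.60×10⁻⁶ J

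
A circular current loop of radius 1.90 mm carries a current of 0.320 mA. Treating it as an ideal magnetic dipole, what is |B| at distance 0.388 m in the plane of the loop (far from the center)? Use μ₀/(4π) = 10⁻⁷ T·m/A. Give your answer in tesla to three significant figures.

B ≈ 6.21×10⁻¹⁵ T

Magnetic moment m = IA = Iπa² = (3.20×10⁻⁴)·π·(0.00190)² = 3.629×10⁻⁹ A·m².
In the equatorial plane B = (μ₀/4π)·m/r³ (half the axial value).
B = (10⁻⁷)·(3.629×10⁻⁹) / (0.388)³ = 6.213×10⁻¹⁵ T.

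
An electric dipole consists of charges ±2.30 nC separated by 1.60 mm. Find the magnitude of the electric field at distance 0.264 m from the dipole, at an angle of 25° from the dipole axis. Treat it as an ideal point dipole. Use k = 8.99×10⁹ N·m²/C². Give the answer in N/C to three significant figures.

Dipole moment p = qd = (2.30×10⁻⁹ C)(0.00160 m) = 3.68×10⁻¹² C·m.
At angle θ the dipole field magnitude is E = (kp/r³)·√(1 + 3cos²θ).
kp/r³ = (8.99×10⁹)(3.68×10⁻¹²) / (0.264)³ = 1.798 N/C.
√(1 + 3cos²25°) = √(1 + 3·0.8214) = √3.4642 ≈ 1.8612.
E ≈ 1.798 × 1.861 = 3.347 N/C.

E ≈ 3.35 N/C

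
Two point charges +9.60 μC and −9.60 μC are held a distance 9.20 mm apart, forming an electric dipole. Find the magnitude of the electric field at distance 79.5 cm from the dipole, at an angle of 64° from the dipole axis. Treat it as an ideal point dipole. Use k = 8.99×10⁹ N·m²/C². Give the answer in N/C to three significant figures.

E ≈ 1980 N/C

Dipole moment p = qd = (9.60×10⁻⁶ C)(0.00920 m) = 8.832×10⁻⁸ C·m.
At angle θ the dipole field magnitude is E = (kp/r³)·√(1 + 3cos²θ).
kp/r³ = (8.99×10⁹)(8.832×10⁻⁸) / (0.795)³ = 1580 N/C.
√(1 + 3cos²64°) = √(1 + 3·0.1922) = √1.5765 ≈ 1.2556.
E ≈ 1580 × 1.256 = 1984 N/C.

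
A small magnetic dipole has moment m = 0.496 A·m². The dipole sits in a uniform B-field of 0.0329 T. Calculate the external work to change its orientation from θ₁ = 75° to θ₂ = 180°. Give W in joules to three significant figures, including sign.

W ≈ 0.0205 J

W_ext = ΔU = −mB cosθ₂ + mB cosθ₁ = mB(cosθ₁ − cosθ₂).
W = (0.496)(0.0329)·(cos75° − cos180°) = (0.01632)·(+1.2588) = 0.02054 J.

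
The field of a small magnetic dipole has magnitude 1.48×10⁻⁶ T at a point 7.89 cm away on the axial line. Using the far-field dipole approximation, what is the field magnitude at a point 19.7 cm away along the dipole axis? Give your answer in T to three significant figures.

B ≈ 9.51×10⁻⁸ T

Dipole fields scale as 1/r³ in the far field; the geometry is the same at both points.
B₂ = B₁ · (r₁/r₂)³ = 1.48×10⁻⁶ · (7.89/19.7)³.
(r₁/r₂)³ = (0.4005)³ = 0.06424.
B₂ ≈ 9.508×10⁻⁸ T.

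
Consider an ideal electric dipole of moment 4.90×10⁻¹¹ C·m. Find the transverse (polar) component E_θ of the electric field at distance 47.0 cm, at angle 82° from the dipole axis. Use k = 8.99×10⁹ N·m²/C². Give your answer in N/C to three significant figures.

For a dipole, E_θ = (kp sinθ)/r³.
kp/r³ = (8.99×10⁹)(4.90×10⁻¹¹)/(0.470)³ = 4.243 N/C.
E_θ = 4.243·sin82° = 4.202 N/C.

E_θ ≈ 4.20 N/C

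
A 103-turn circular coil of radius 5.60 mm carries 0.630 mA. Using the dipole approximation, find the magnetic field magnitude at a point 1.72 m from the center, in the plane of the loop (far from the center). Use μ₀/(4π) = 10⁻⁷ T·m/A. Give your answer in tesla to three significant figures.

m = NIA = NIπa² = 103·(6.30×10⁻⁴)·π·(0.00560)² = 6.393×10⁻⁶ A·m².
In the equatorial plane B = (μ₀/4π)·m/r³ (half the axial value).
B = (10⁻⁷)·(6.393×10⁻⁶) / (1.72)³ = 1.256×10⁻¹³ T.

B ≈ 1.26×10⁻¹³ T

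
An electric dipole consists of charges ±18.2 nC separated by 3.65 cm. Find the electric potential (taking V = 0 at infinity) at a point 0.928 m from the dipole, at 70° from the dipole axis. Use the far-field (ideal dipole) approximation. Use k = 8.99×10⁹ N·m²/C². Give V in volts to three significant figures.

Dipole moment p = qd = (1.82×10⁻⁸ C)(0.0365 m) = 6.643×10⁻¹⁰ C·m.
The dipole potential is V = kp cosθ / r².
V = (8.99×10⁹)(6.643×10⁻¹⁰)·cos70° / (0.928)² = 2.372 V.

V ≈ 2.37 V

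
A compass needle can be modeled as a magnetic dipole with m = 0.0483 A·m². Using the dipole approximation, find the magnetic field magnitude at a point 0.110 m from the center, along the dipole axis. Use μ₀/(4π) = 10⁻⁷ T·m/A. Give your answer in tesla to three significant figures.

B ≈ 7.26×10⁻⁶ T

On axis B = (μ₀/4π)·2m/r³.
B = 2·(10⁻⁷)·(0.0483) / (0.110)³ = 7.258×10⁻⁶ T.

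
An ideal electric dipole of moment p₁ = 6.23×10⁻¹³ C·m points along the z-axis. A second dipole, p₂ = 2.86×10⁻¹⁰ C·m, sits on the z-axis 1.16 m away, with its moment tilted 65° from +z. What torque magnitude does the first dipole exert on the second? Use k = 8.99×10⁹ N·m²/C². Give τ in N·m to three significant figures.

The second dipole sits on the axis of the first, so the field there is axial: E₁ = 2kp₁/r³ along +z.
E₁ = 2(8.99×10⁹)(6.23×10⁻¹³)/(1.16)³ = 0.007176 N/C.
Torque on the second dipole: τ = p₂ E₁ sinθ.
τ = (2.86×10⁻¹⁰)(0.007176)·sin65° = 1.860×10⁻¹² N·m.

τ ≈ 1.86×10⁻¹² N·m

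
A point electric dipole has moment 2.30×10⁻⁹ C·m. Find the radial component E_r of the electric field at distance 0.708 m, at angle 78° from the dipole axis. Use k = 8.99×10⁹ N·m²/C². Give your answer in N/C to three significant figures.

E_r ≈ 24.2 N/C

For a dipole, E_r = (2kp cosθ)/r³.
kp/r³ = (8.99×10⁹)(2.30×10⁻⁹)/(0.708)³ = 58.26 N/C.
E_r = 2·58.26·cos78° = 24.23 N/C.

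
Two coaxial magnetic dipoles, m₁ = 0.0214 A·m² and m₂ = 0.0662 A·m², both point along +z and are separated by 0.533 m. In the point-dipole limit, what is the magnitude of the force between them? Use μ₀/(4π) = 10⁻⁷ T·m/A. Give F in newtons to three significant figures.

On-axis B of dipole 1: B = (μ₀/4π)·2m₁/r³. Force on dipole 2: F = m₂·dB/dr.
dB/dr = −(μ₀/4π)·6m₁/r⁴, so |F| = (μ₀/4π)·6m₁m₂/r⁴.
F = 6(10⁻⁷)(0.0214)(0.0662)/(0.533)⁴ = 1.053×10⁻⁸ N.

F ≈ 1.05×10⁻⁸ N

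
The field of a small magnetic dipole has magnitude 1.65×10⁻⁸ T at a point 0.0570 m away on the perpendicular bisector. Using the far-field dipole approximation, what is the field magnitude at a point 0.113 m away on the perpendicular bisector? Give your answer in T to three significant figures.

B ≈ 2.12×10⁻⁹ T

Dipole fields scale as 1/r³ in the far field; the geometry is the same at both points.
B₂ = B₁ · (r₁/r₂)³ = 1.65×10⁻⁸ · (0.0570/0.113)³.
(r₁/r₂)³ = (0.5044)³ = 0.1283.
B₂ ≈ 2.118×10⁻⁹ T.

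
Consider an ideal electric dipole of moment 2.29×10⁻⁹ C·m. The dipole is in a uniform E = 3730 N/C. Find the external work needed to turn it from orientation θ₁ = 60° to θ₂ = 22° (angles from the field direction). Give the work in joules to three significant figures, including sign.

W_ext = ΔU = U(θ₂) − U(θ₁) = −pE cosθ₂ − (−pE cosθ₁) = pE(cosθ₁ − cosθ₂).
W = (2.29×10⁻⁹)(3730)·(cos60° − cos22°) = (8.542×10⁻⁶)·(-0.4272) = -3.649×10⁻⁶ J.

W ≈ -3.65×10⁻⁶ J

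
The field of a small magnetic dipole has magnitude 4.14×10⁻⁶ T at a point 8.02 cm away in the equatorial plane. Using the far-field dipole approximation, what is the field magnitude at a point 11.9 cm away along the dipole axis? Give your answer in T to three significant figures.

B ≈ 2.53×10⁻⁶ T

Dipole fields scale as 1/r³ in the far field.
The axial field is twice the equatorial field at the same r, so the geometry factor is 2/1.
B₂ = B₁ · (2/1) · (r₁/r₂)³ = 4.14×10⁻⁶ · 2 · (8.02/11.9)³.
(r₁/r₂)³ = (0.6739)³ = 0.3061.
B₂ ≈ 2.535×10⁻⁶ T.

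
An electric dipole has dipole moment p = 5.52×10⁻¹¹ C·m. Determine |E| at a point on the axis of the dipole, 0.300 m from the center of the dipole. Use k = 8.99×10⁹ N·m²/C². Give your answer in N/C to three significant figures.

On the dipole axis E = 2kp/r³.
E = 2·(8.99×10⁹)(5.52×10⁻¹¹) / (0.300)³ = 36.76 N/C.

E ≈ 36.8 N/C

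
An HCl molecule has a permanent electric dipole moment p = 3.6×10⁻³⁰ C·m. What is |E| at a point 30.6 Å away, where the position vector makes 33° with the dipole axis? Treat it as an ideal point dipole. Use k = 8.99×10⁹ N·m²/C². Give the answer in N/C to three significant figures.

At angle θ the dipole field magnitude is E = (kp/r³)·√(1 + 3cos²θ).
kp/r³ = (8.99×10⁹)(3.60×10⁻³⁰) / (3.06×10⁻⁹)³ = 1.130×10⁶ N/C.
√(1 + 3cos²33°) = √(1 + 3·0.7034) = √3.1101 ≈ 1.7635.
E ≈ 1.130×10⁶ × 1.764 = 1.992×10⁶ N/C.

E ≈ 1.99×10⁶ N/C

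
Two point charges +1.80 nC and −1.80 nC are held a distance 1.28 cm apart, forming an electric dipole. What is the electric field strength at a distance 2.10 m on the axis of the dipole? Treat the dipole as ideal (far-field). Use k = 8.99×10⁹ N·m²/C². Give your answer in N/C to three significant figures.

Dipole moment p = qd = (1.80×10⁻⁹ C)(0.0128 m) = 2.304×10⁻¹¹ C·m.
On the dipole axis E = 2kp/r³.
E = 2·(8.99×10⁹)(2.304×10⁻¹¹) / (2.10)³ = 0.04473 N/C.

E ≈ 0.0447 N/C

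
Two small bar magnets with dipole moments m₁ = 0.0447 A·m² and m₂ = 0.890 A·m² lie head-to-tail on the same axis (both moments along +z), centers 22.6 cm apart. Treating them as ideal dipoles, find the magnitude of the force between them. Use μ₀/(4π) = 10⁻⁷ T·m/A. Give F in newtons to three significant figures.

F ≈ 9.15×10⁻⁶ N

On-axis B of dipole 1: B = (μ₀/4π)·2m₁/r³. Force on dipole 2: F = m₂·dB/dr.
dB/dr = −(μ₀/4π)·6m₁/r⁴, so |F| = (μ₀/4π)·6m₁m₂/r⁴.
F = 6(10⁻⁷)(0.0447)(0.890)/(0.226)⁴ = 9.150×10⁻⁶ N.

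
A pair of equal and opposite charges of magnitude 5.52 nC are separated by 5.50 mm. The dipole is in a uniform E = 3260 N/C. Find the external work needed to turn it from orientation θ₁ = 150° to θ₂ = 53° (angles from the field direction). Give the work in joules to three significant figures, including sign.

W ≈ -1.45×10⁻⁷ J

Dipole moment p = qd = (5.52×10⁻⁹ C)(0.00550 m) = 3.036×10⁻¹¹ C·m.
W_ext = ΔU = U(θ₂) − U(θ₁) = −pE cosθ₂ − (−pE cosθ₁) = pE(cosθ₁ − cosθ₂).
W = (3.036×10⁻¹¹)(3260)·(cos150° − cos53°) = (9.897×10⁻⁸)·(-1.4678) = -1.453×10⁻⁷ J.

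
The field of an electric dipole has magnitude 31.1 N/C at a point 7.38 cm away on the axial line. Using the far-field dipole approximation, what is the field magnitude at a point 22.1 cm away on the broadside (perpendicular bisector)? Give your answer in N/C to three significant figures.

Dipole fields scale as 1/r³ in the far field.
The axial field is twice the equatorial field at the same r, so the geometry factor is 1/2.
E₂ = E₁ · (1/2) · (r₁/r₂)³ = 31.1 · 0.5 · (7.38/22.1)³.
(r₁/r₂)³ = (0.3339)³ = 0.03724.
E₂ ≈ 0.5791 N/C.

E ≈ 0.579 N/C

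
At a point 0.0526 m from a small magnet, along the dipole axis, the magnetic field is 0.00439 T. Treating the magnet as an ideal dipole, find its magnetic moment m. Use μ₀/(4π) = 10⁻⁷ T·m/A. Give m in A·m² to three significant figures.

m ≈ 3.19 A·m²

On axis B = (μ₀/4π)·2m/r³, so m = Br³·4π/(μ₀·2).
m = (0.00439)·(0.0526)³ / (2·10⁻⁷) = 3.194 A·m².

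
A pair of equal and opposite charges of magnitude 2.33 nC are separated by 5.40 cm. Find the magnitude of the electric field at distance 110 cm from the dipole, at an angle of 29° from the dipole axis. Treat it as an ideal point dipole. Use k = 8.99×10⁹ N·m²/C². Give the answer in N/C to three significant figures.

Dipole moment p = qd = (2.33×10⁻⁹ C)(0.0540 m) = 1.258×10⁻¹⁰ C·m.
At angle θ the dipole field magnitude is E = (kp/r³)·√(1 + 3cos²θ).
kp/r³ = (8.99×10⁹)(1.258×10⁻¹⁰) / (1.10)³ = 0.8497 N/C.
√(1 + 3cos²29°) = √(1 + 3·0.7650) = √3.2949 ≈ 1.8152.
E ≈ 0.8497 × 1.815 = 1.542 N/C.

E ≈ 1.54 N/C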